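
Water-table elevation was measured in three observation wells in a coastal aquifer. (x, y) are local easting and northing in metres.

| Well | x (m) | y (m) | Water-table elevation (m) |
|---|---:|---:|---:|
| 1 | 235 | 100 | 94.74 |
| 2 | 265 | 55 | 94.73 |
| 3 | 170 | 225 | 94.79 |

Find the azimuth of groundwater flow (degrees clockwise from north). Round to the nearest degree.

Taking 1 as reference: 2−1 = (30, -45, -0.01); 3−1 = (-65, 125, +0.05).
Determinant of the coordinate differences = 30·125 − (-65)·(-45) = 825.
∂h/∂x = [(-0.01)·125 − (+0.05)·(-45)] / 825 = +0.001212
∂h/∂y = [30·(+0.05) − (-65)·(-0.01)] / 825 = +0.001030
Flow direction (−∇h) has components (-0.001212 E, -0.001030 N).
Azimuth = atan2(E, N) = atan2(-0.001212, -0.001030) = 229.6° ≈ 230°.

230°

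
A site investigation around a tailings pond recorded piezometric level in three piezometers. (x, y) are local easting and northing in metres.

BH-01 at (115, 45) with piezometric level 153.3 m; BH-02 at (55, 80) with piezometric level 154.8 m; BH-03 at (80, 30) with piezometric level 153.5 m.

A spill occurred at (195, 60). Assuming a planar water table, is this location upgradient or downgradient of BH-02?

Taking BH-01 as reference: BH-02−BH-01 = (-60, 35, +1.5); BH-03−BH-01 = (-35, -15, +0.2).
Solve a·Δx + b·Δy = Δh: det = (-60)·(-15) − (-35)·35 = 2125.
∂h/∂x = [(+1.5)·(-15) − (+0.2)·35] / 2125 = -0.01388
∂h/∂y = [(-60)·(+0.2) − (-35)·(+1.5)] / 2125 = +0.01906
Head at (195, 60) = 153.3 + (-0.01388)·(80) + (+0.01906)·(15) = 152.48 m.
That is lower than the 154.8 m at BH-02, so the point is downgradient.

downgradient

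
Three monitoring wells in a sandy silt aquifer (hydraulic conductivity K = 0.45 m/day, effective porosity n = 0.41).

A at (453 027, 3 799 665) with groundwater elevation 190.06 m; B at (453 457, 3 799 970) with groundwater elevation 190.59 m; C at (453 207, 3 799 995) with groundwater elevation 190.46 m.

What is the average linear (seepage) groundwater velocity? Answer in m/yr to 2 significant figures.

Differences from A: to B (Δx, Δy, Δh) = (430, 305, +0.53); to C = (180, 330, +0.40).
Determinant of the coordinate differences = 430·330 − 180·305 = 87000.
∂h/∂x = [(+0.53)·330 − (+0.40)·305] / 87000 = +0.0006080
∂h/∂y = [430·(+0.40) − 180·(+0.53)] / 87000 = +0.0008805
|∇h| = √(0.0006080² + 0.0008805²) = 0.00107
Seepage velocity v = K·i/n = 0.45 × 0.00107 / 0.41 = 0.001174 m/day = 0.4288 m/yr.

0.43 m/yr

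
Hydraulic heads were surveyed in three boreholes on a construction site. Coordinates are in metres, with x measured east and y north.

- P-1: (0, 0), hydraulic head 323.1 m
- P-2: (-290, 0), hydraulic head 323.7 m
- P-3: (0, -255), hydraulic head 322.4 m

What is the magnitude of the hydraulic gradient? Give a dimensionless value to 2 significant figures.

0.0034

∂h/∂x = (323.7 − 323.1) / (-290 − 0) = -0.002069
∂h/∂y = (322.4 − 323.1) / (-255 − 0) = +0.002745
|∇h| = √(-0.002069² + 0.002745²) = 0.003437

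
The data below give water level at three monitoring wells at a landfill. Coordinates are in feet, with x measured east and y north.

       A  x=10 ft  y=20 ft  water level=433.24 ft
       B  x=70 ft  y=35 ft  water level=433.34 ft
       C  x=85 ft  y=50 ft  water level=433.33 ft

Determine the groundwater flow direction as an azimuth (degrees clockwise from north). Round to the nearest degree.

With h = a·x + b·y + c and A as origin, the differences give:
  60·a + 15·b = +0.10
  75·a + 30·b = +0.09
Eliminate b (×30 and ×15, subtract): 675·a = 1.650 → a = ∂h/∂x = +0.002444
Back-substitute: b = ∂h/∂y = -0.003111.
Flow direction (−∇h) has components (-0.002444 E, +0.003111 N).
Azimuth = atan2(E, N) = atan2(-0.002444, +0.003111) = 321.8° ≈ 322°.

322°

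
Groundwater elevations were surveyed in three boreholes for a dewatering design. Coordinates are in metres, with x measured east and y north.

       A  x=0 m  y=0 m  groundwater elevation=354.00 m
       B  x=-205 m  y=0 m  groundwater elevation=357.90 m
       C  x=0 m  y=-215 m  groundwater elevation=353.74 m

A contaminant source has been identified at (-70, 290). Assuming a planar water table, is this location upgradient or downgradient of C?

∂h/∂x = (357.90 − 354.00) / (-205 − 0) = -0.01902
∂h/∂y = (353.74 − 354.00) / (-215 − 0) = +0.001209
Head at (-70, 290) = 354.00 + (-0.01902)·(-70) + (+0.001209)·(290) = 355.68 m.
That is higher than the 353.74 m at C, so the point is upgradient.

upgradient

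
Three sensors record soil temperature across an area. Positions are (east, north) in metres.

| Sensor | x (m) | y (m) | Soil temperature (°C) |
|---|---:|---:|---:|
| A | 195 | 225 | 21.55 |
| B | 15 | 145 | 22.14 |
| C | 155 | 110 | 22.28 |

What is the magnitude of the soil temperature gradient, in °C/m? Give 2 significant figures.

Taking A as reference: B−A = (-180, -80, +0.59); C−A = (-40, -115, +0.73).
Determinant of the coordinate differences = (-180)·(-115) − (-40)·(-80) = 17500.
∂T/∂x = [(+0.59)·(-115) − (+0.73)·(-80)] / 17500 = -0.0005400
∂T/∂y = [(-180)·(+0.73) − (-40)·(+0.59)] / 17500 = -0.006160
|∇f| = √(-0.0005400² + -0.006160²) = 0.006184 °C/m

0.0062 °C/m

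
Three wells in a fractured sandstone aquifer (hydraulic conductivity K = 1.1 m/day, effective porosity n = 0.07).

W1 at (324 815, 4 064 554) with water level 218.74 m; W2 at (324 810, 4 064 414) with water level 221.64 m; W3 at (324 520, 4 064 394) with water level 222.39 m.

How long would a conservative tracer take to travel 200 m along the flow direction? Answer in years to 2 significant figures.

Differences from W1: to W2 (Δx, Δy, Δh) = (-5, -140, +2.90); to W3 = (-295, -160, +3.65).
Determinant of the coordinate differences = (-5)·(-160) − (-295)·(-140) = -40500.
∂h/∂x = [(+2.90)·(-160) − (+3.65)·(-140)] / -40500 = -0.001160
∂h/∂y = [(-5)·(+3.65) − (-295)·(+2.90)] / -40500 = -0.02067
|∇h| = √(-0.001160² + -0.02067²) = 0.0207
Seepage velocity v = K·i/n = 1.1 × 0.0207 / 0.07 = 0.3253 m/day.
t = 200 / 0.3253 = 614.8 days = 1.68 years.

1.7 years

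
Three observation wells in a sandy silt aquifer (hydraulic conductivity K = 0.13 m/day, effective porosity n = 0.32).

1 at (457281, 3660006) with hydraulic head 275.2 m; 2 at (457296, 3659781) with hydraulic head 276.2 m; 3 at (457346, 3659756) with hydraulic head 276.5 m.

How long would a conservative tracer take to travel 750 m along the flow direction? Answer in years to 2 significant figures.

With h = a·x + b·y + c and 1 as origin, the differences give:
  15·a + (-225)·b = +1.0
  65·a + (-250)·b = +1.3
Eliminate b (×(-250) and ×(-225), subtract): 10875·a = 42.50 → a = ∂h/∂x = +0.003908
Back-substitute: b = ∂h/∂y = -0.004184.
|∇h| = √(0.003908² + -0.004184²) = 0.005725
Seepage velocity v = K·i/n = 0.13 × 0.005725 / 0.32 = 0.002326 m/day.
t = 750 / 0.002326 = 3.224e+05 days = 883 years.

880 years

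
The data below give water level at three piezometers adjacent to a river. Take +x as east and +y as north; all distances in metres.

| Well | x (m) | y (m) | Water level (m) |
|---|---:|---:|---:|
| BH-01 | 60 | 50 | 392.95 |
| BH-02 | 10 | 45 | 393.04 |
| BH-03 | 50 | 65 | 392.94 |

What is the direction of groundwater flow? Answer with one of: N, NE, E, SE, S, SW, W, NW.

Taking BH-01 as reference: BH-02−BH-01 = (-50, -5, +0.09); BH-03−BH-01 = (-10, 15, -0.01).
Determinant of the coordinate differences = (-50)·15 − (-10)·(-5) = -800.
∂h/∂x = [(+0.09)·15 − (-0.01)·(-5)] / -800 = -0.001625
∂h/∂y = [(-50)·(-0.01) − (-10)·(+0.09)] / -800 = -0.001750
Flow = −∇h = (+0.001625 east, +0.001750 north), which points northeast.

NE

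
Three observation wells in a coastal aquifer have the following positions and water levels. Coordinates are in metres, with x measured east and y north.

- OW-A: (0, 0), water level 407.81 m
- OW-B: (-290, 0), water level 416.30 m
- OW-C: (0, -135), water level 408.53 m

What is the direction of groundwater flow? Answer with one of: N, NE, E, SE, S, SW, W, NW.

E

∂h/∂x = (416.30 − 407.81) / (-290 − 0) = -0.02928
∂h/∂y = (408.53 − 407.81) / (-135 − 0) = -0.005333
Flow = −∇h = (+0.02928 east, +0.005333 north), which points east.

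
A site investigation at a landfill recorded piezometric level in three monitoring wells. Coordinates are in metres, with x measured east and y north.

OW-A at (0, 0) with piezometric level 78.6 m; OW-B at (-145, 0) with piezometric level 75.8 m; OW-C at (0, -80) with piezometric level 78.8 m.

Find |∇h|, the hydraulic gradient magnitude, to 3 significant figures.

∂h/∂x = (75.8 − 78.6) / (-145 − 0) = +0.01931
∂h/∂y = (78.8 − 78.6) / (-80 − 0) = -0.002500
|∇h| = √(0.01931² + -0.002500²) = 0.01947

0.0195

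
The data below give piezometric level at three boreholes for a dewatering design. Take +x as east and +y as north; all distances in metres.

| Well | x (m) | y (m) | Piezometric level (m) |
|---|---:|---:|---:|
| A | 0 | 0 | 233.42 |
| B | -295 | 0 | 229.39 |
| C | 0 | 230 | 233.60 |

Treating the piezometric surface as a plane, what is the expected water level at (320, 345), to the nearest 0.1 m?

238.1 m

∂h/∂x = (229.39 − 233.42) / (-295 − 0) = +0.01366
∂h/∂y = (233.60 − 233.42) / (230 − 0) = +0.0007826
h(320, 345) = 233.42 + (+0.01366)·(320) + (+0.0007826)·(345) = 233.42 +4.372 +0.270 = 238.062 m.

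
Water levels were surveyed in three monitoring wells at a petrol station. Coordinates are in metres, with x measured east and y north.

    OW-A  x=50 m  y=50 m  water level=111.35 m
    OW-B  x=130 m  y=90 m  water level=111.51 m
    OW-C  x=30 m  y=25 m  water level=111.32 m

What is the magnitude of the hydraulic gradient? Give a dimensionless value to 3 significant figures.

0.00243

With h = a·x + b·y + c and OW-A as origin, the differences give:
  80·a + 40·b = +0.16
  (-20)·a + (-25)·b = -0.03
Eliminate b (×(-25) and ×40, subtract): -1200·a = -2.800 → a = ∂h/∂x = +0.002333
Back-substitute: b = ∂h/∂y = -0.0006667.
|∇h| = √(0.002333² + -0.0006667²) = 0.002426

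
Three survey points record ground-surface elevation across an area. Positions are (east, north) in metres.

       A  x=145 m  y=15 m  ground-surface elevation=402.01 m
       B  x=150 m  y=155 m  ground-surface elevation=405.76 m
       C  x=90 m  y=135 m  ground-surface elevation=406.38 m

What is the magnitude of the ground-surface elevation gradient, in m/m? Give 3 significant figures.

Differences from A: to B (Δx, Δy, Δh) = (5, 140, +3.75); to C = (-55, 120, +4.37).
Solve a·Δx + b·Δy = Δz: det = 5·120 − (-55)·140 = 8300.
∂z/∂x = [(+3.75)·120 − (+4.37)·140] / 8300 = -0.01949
∂z/∂y = [5·(+4.37) − (-55)·(+3.75)] / 8300 = +0.02748
|∇f| = √(-0.01949² + 0.02748²) = 0.03369 m/m

0.0337 m/m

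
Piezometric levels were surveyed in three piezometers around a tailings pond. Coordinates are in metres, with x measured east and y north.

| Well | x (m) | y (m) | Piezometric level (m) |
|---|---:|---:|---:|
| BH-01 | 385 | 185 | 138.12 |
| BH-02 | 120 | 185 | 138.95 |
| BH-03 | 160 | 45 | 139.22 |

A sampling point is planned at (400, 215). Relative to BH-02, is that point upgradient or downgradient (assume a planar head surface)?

Taking BH-01 as reference: BH-02−BH-01 = (-265, 0, +0.83); BH-03−BH-01 = (-225, -140, +1.10).
Determinant of the coordinate differences = (-265)·(-140) − (-225)·0 = 37100.
∂h/∂x = [(+0.83)·(-140) − (+1.10)·0] / 37100 = -0.003132
∂h/∂y = [(-265)·(+1.10) − (-225)·(+0.83)] / 37100 = -0.002823
Head at (400, 215) = 138.12 + (-0.003132)·(15) + (-0.002823)·(30) = 137.99 m.
That is lower than the 138.95 m at BH-02, so the point is downgradient.

downgradient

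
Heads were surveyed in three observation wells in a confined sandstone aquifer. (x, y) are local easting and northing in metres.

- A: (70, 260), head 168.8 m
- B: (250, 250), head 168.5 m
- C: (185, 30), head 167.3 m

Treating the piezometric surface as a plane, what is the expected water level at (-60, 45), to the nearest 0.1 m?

With h = a·x + b·y + c and A as origin, the differences give:
  180·a + (-10)·b = -0.3
  115·a + (-230)·b = -1.5
Eliminate b (×(-230) and ×(-10), subtract): -40250·a = 54.00 → a = ∂h/∂x = -0.001342
Back-substitute: b = ∂h/∂y = +0.005851.
h(-60, 45) = 168.8 + (-0.001342)·(-130) + (+0.005851)·(-215) = 168.8 +0.174 -1.258 = 167.716 m.

167.7 m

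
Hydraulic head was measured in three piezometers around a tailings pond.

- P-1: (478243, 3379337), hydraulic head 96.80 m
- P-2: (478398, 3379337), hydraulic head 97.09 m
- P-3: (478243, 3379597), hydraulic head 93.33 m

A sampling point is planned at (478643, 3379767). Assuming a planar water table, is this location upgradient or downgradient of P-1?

downgradient

∂h/∂x = (97.09 − 96.80) / (478398 − 478243) = +0.001871
∂h/∂y = (93.33 − 96.80) / (3379597 − 3379337) = -0.01335
Head at (478643, 3379767) = 96.80 + (+0.001871)·(400) + (-0.01335)·(430) = 91.81 m.
That is lower than the 96.80 m at P-1, so the point is downgradient.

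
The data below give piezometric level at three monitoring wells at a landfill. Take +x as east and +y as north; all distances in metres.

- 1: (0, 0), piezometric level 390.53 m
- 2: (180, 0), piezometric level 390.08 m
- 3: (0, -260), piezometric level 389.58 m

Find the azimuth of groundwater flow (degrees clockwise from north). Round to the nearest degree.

146°

∂h/∂x = (390.08 − 390.53) / (180 − 0) = -0.002500
∂h/∂y = (389.58 − 390.53) / (-260 − 0) = +0.003654
Flow direction (−∇h) has components (+0.002500 E, -0.003654 N).
Azimuth = atan2(E, N) = atan2(+0.002500, -0.003654) = 145.6° ≈ 146°.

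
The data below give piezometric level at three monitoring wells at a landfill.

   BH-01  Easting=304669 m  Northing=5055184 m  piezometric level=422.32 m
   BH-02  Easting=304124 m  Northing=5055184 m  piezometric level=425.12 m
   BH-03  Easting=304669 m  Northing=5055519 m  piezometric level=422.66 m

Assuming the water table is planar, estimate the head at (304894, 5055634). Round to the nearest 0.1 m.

∂h/∂x = (425.12 − 422.32) / (304124 − 304669) = -0.005138
∂h/∂y = (422.66 − 422.32) / (5055519 − 5055184) = +0.001015
h(304894, 5055634) = 422.32 + (-0.005138)·(225) + (+0.001015)·(450) = 422.32 -1.156 +0.457 = 421.621 m.

421.6 m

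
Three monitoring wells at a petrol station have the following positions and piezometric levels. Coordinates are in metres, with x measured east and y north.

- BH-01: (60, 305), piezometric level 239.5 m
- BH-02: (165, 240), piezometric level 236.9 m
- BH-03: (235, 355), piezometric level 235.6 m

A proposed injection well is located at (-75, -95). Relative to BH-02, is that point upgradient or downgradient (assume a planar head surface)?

upgradient

Three-point gradient (reference BH-01): Δ to BH-02 = (105, -65, -2.6), Δ to BH-03 = (175, 50, -3.9).
∂h/∂x = -0.02307, ∂h/∂y = +0.002737 (det = 16625).
Head at (-75, -95) = 239.5 + (-0.02307)·(-135) + (+0.002737)·(-400) = 241.52 m.
That is higher than the 236.9 m at BH-02, so the point is upgradient.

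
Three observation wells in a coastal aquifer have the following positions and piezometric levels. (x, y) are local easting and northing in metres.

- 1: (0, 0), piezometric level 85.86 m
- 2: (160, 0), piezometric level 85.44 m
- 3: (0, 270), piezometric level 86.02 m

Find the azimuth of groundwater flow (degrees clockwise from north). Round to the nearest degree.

∂h/∂x = (85.44 − 85.86) / (160 − 0) = -0.002625
∂h/∂y = (86.02 − 85.86) / (270 − 0) = +0.0005926
Flow direction (−∇h) has components (+0.002625 E, -0.0005926 N).
Azimuth = atan2(E, N) = atan2(+0.002625, -0.0005926) = 102.7° ≈ 103°.

103°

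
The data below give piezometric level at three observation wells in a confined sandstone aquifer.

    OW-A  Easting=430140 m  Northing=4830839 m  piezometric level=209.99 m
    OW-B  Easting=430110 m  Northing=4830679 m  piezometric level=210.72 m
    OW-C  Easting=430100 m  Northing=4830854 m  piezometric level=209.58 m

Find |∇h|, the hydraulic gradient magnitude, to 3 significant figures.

0.0100

Differences from OW-A: to OW-B (Δx, Δy, Δh) = (-30, -160, +0.73); to OW-C = (-40, 15, -0.41).
Solve a·Δx + b·Δy = Δh: det = (-30)·15 − (-40)·(-160) = -6850.
∂h/∂x = [(+0.73)·15 − (-0.41)·(-160)] / -6850 = +0.007978
∂h/∂y = [(-30)·(-0.41) − (-40)·(+0.73)] / -6850 = -0.006058
|∇h| = √(0.007978² + -0.006058²) = 0.01002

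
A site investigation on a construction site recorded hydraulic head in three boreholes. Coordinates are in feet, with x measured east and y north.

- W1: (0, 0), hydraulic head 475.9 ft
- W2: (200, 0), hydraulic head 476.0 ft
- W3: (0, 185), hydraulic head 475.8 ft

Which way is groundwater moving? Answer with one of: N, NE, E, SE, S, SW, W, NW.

∂h/∂x = (476.0 − 475.9) / (200 − 0) = +0.0005000
∂h/∂y = (475.8 − 475.9) / (185 − 0) = -0.0005405
Flow = −∇h = (-0.0005000 east, +0.0005405 north), which points northwest.

NW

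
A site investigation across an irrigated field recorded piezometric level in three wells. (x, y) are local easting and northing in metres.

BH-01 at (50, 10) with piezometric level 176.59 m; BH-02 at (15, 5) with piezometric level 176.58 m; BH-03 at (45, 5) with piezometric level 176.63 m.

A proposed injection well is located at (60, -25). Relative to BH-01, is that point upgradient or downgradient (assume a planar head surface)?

upgradient

Three-point gradient (reference BH-01): Δ to BH-02 = (-35, -5, -0.01), Δ to BH-03 = (-5, -5, +0.04).
∂h/∂x = +0.001667, ∂h/∂y = -0.009667 (det = 150).
Head at (60, -25) = 176.59 + (+0.001667)·(10) + (-0.009667)·(-35) = 176.94 m.
That is higher than the 176.59 m at BH-01, so the point is upgradient.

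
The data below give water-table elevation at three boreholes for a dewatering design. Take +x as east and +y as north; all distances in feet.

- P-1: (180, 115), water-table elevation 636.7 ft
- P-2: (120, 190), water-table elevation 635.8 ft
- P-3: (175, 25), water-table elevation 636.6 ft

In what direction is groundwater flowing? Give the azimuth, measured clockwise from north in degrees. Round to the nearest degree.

Differences from P-1: to P-2 (Δx, Δy, Δh) = (-60, 75, -0.9); to P-3 = (-5, -90, -0.1).
Solve a·Δx + b·Δy = Δh: det = (-60)·(-90) − (-5)·75 = 5775.
∂h/∂x = [(-0.9)·(-90) − (-0.1)·75] / 5775 = +0.01532
∂h/∂y = [(-60)·(-0.1) − (-5)·(-0.9)] / 5775 = +0.0002597
Flow direction (−∇h) has components (-0.01532 E, -0.0002597 N).
Azimuth = atan2(E, N) = atan2(-0.01532, -0.0002597) = 269.0° ≈ 269°.

269°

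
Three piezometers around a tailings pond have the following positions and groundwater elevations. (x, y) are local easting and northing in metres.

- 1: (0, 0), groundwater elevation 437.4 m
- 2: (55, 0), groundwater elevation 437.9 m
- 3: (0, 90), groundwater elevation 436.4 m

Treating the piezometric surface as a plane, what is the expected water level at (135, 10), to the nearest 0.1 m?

438.5 m

∂h/∂x = (437.9 − 437.4) / (55 − 0) = +0.009091
∂h/∂y = (436.4 − 437.4) / (90 − 0) = -0.01111
h(135, 10) = 437.4 + (+0.009091)·(135) + (-0.01111)·(10) = 437.4 +1.227 -0.111 = 438.516 m.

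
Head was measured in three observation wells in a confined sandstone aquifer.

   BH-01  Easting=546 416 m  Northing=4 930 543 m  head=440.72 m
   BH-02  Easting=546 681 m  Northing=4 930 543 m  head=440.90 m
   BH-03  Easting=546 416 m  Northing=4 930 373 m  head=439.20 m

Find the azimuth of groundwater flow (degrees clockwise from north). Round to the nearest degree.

184°

∂h/∂x = (440.90 − 440.72) / (546681 − 546416) = +0.0006792
∂h/∂y = (439.20 − 440.72) / (4930373 − 4930543) = +0.008941
Flow direction (−∇h) has components (-0.0006792 E, -0.008941 N).
Azimuth = atan2(E, N) = atan2(-0.0006792, -0.008941) = 184.3° ≈ 184°.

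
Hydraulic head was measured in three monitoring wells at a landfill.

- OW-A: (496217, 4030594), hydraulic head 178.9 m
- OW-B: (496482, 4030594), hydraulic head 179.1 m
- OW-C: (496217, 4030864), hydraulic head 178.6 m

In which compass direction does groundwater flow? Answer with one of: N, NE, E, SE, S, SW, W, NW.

∂h/∂x = (179.1 − 178.9) / (496482 − 496217) = +0.0007547
∂h/∂y = (178.6 − 178.9) / (4030864 − 4030594) = -0.001111
Flow = −∇h = (-0.0007547 east, +0.001111 north), which points northwest.

NW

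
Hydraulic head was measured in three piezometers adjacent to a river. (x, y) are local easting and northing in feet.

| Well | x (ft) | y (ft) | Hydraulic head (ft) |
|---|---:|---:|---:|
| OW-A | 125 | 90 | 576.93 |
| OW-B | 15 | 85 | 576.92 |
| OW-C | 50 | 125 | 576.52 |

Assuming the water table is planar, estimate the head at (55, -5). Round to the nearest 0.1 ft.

577.9 ft

Differences from OW-A: to OW-B (Δx, Δy, Δh) = (-110, -5, -0.01); to OW-C = (-75, 35, -0.41).
Determinant of the coordinate differences = (-110)·35 − (-75)·(-5) = -4225.
∂h/∂x = [(-0.01)·35 − (-0.41)·(-5)] / -4225 = +0.0005680
∂h/∂y = [(-110)·(-0.41) − (-75)·(-0.01)] / -4225 = -0.01050
h(55, -5) = 576.93 + (+0.0005680)·(-70) + (-0.01050)·(-95) = 576.93 -0.040 +0.997 = 577.887 ft.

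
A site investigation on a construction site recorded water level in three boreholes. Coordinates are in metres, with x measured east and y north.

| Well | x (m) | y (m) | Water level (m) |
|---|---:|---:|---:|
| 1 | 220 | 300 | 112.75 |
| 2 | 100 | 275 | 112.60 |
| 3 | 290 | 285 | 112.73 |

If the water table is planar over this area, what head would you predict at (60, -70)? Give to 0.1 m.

With h = a·x + b·y + c and 1 as origin, the differences give:
  (-120)·a + (-25)·b = -0.15
  70·a + (-15)·b = -0.02
Eliminate b (×(-15) and ×(-25), subtract): 3550·a = 1.750 → a = ∂h/∂x = +0.0004930
Back-substitute: b = ∂h/∂y = +0.003634.
h(60, -70) = 112.75 + (+0.0004930)·(-160) + (+0.003634)·(-370) = 112.75 -0.079 -1.345 = 111.327 m.

111.3 m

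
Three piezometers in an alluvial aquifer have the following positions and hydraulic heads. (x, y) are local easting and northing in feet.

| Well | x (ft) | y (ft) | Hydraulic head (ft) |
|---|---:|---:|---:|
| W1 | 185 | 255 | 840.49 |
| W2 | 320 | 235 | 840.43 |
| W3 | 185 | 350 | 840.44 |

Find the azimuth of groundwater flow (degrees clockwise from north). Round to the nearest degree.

045°

Differences from W1: to W2 (Δx, Δy, Δh) = (135, -20, -0.06); to W3 = (0, 95, -0.05).
Determinant of the coordinate differences = 135·95 − 0·(-20) = 12825.
∂h/∂x = [(-0.06)·95 − (-0.05)·(-20)] / 12825 = -0.0005224
∂h/∂y = [135·(-0.05) − 0·(-0.06)] / 12825 = -0.0005263
Flow direction (−∇h) has components (+0.0005224 E, +0.0005263 N).
Azimuth = atan2(E, N) = atan2(+0.0005224, +0.0005263) = 44.8° ≈ 045°.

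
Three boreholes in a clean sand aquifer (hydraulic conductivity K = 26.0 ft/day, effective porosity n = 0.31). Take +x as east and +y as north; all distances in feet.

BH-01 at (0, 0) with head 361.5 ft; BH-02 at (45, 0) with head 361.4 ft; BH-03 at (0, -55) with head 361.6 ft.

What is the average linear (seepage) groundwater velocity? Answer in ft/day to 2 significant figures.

∂h/∂x = (361.4 − 361.5) / (45 − 0) = -0.002222
∂h/∂y = (361.6 − 361.5) / (-55 − 0) = -0.001818
|∇h| = √(-0.002222² + -0.001818²) = 0.002871
Seepage velocity v = K·i/n = 26.0 × 0.002871 / 0.31 = 0.2408 ft/day.

0.24 ft/day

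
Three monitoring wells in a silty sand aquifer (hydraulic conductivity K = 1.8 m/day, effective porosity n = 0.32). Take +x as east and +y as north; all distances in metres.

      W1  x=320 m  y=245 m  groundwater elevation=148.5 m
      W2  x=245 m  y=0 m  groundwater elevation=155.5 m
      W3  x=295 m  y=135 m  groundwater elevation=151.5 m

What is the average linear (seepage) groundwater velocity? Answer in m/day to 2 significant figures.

0.16 m/day

Differences from W1: to W2 (Δx, Δy, Δh) = (-75, -245, +7.0); to W3 = (-25, -110, +3.0).
Determinant of the coordinate differences = (-75)·(-110) − (-25)·(-245) = 2125.
∂h/∂x = [(+7.0)·(-110) − (+3.0)·(-245)] / 2125 = -0.01647
∂h/∂y = [(-75)·(+3.0) − (-25)·(+7.0)] / 2125 = -0.02353
|∇h| = √(-0.01647² + -0.02353²) = 0.02872
Seepage velocity v = K·i/n = 1.8 × 0.02872 / 0.32 = 0.1615 m/day.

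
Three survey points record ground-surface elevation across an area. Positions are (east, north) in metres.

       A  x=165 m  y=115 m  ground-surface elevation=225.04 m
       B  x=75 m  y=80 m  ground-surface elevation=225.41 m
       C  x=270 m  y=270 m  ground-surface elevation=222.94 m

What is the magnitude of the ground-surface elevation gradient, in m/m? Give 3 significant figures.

With z = a·x + b·y + c and A as origin, the differences give:
  (-90)·a + (-35)·b = +0.37
  105·a + 155·b = -2.10
Eliminate b (×155 and ×(-35), subtract): -10275·a = -16.150 → a = ∂z/∂x = +0.001572
Back-substitute: b = ∂z/∂y = -0.01461.
|∇f| = √(0.001572² + -0.01461²) = 0.01469 m/m

0.0147 m/m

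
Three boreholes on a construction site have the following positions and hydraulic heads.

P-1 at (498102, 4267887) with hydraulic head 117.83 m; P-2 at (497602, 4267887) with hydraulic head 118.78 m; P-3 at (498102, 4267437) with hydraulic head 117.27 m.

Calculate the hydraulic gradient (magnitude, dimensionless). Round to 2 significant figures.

∂h/∂x = (118.78 − 117.83) / (497602 − 498102) = -0.001900
∂h/∂y = (117.27 − 117.83) / (4267437 − 4267887) = +0.001244
|∇h| = √(-0.001900² + 0.001244²) = 0.002271

0.0023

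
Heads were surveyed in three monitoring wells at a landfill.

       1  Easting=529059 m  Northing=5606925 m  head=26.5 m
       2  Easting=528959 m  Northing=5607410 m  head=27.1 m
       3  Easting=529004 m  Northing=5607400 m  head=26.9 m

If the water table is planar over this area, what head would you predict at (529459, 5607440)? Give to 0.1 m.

24.9 m

Taking 1 as reference: 2−1 = (-100, 485, +0.6); 3−1 = (-55, 475, +0.4).
Determinant of the coordinate differences = (-100)·475 − (-55)·485 = -20825.
∂h/∂x = [(+0.6)·475 − (+0.4)·485] / -20825 = -0.004370
∂h/∂y = [(-100)·(+0.4) − (-55)·(+0.6)] / -20825 = +0.0003361
h(529459, 5607440) = 26.5 + (-0.004370)·(400) + (+0.0003361)·(515) = 26.5 -1.748 +0.173 = 24.925 m.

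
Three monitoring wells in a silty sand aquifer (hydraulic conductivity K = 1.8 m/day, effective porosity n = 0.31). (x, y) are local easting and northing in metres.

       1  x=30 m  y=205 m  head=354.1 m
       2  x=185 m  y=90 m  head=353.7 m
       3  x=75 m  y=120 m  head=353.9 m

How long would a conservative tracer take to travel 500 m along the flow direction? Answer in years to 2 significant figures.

110 years

Differences from 1: to 2 (Δx, Δy, Δh) = (155, -115, -0.4); to 3 = (45, -85, -0.2).
Determinant of the coordinate differences = 155·(-85) − 45·(-115) = -8000.
∂h/∂x = [(-0.4)·(-85) − (-0.2)·(-115)] / -8000 = -0.001375
∂h/∂y = [155·(-0.2) − 45·(-0.4)] / -8000 = +0.001625
|∇h| = √(-0.001375² + 0.001625²) = 0.002129
Seepage velocity v = K·i/n = 1.8 × 0.002129 / 0.31 = 0.01236 m/day.
t = 500 / 0.01236 = 4.045e+04 days = 111 years.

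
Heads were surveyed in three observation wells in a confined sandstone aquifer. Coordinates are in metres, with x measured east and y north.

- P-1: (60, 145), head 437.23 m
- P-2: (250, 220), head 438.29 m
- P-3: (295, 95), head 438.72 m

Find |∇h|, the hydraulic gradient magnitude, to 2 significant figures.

With h = a·x + b·y + c and P-1 as origin, the differences give:
  190·a + 75·b = +1.06
  235·a + (-50)·b = +1.49
Eliminate b (×(-50) and ×75, subtract): -27125·a = -164.750 → a = ∂h/∂x = +0.006074
Back-substitute: b = ∂h/∂y = -0.001253.
|∇h| = √(0.006074² + -0.001253²) = 0.006202

0.0062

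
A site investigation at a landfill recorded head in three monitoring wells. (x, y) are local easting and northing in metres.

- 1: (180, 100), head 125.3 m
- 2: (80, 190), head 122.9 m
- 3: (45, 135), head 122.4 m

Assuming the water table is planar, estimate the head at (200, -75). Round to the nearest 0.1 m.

Differences from 1: to 2 (Δx, Δy, Δh) = (-100, 90, -2.4); to 3 = (-135, 35, -2.9).
Determinant of the coordinate differences = (-100)·35 − (-135)·90 = 8650.
∂h/∂x = [(-2.4)·35 − (-2.9)·90] / 8650 = +0.02046
∂h/∂y = [(-100)·(-2.9) − (-135)·(-2.4)] / 8650 = -0.003931
h(200, -75) = 125.3 + (+0.02046)·(20) + (-0.003931)·(-175) = 125.3 +0.409 +0.688 = 126.397 m.

126.4 m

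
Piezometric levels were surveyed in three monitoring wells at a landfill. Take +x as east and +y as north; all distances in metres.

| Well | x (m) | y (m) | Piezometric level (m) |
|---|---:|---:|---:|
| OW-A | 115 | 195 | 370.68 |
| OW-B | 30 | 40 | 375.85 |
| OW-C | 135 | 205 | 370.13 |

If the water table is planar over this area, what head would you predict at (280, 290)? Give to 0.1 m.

365.8 m

Three-point gradient (reference OW-A): Δ to OW-B = (-85, -155, +5.17), Δ to OW-C = (20, 10, -0.55).
∂h/∂x = -0.01491, ∂h/∂y = -0.02518 (det = 2250).
h(280, 290) = 370.68 + (-0.01491)·(165) + (-0.02518)·(95) = 370.68 -2.460 -2.392 = 365.828 m.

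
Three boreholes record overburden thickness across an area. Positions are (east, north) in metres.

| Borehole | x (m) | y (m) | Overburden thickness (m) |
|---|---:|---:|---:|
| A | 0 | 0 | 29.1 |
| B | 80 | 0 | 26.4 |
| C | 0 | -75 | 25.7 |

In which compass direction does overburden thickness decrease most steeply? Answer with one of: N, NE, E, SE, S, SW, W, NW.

∂d/∂x = (26.4 − 29.1) / (80 − 0) = -0.03375
∂d/∂y = (25.7 − 29.1) / (-75 − 0) = +0.04533
Steepest decrease is along −∇f = (+0.03375 E, -0.04533 N) → southeast.

SE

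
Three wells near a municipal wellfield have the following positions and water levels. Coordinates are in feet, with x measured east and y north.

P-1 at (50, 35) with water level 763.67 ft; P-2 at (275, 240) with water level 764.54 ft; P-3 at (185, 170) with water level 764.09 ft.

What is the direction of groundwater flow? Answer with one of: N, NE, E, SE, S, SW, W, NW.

NW

Three-point gradient (reference P-1): Δ to P-2 = (225, 205, +0.87), Δ to P-3 = (135, 135, +0.42).
∂h/∂x = +0.01161, ∂h/∂y = -0.008500 (det = 2700).
Flow = −∇h = (-0.01161 east, +0.008500 north), which points northwest.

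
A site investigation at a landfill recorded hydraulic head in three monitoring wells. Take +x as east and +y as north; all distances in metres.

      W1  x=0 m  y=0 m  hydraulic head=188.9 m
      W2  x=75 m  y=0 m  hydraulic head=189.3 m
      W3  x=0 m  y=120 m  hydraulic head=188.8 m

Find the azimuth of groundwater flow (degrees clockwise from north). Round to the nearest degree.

∂h/∂x = (189.3 − 188.9) / (75 − 0) = +0.005333
∂h/∂y = (188.8 − 188.9) / (120 − 0) = -0.0008333
Flow direction (−∇h) has components (-0.005333 E, +0.0008333 N).
Azimuth = atan2(E, N) = atan2(-0.005333, +0.0008333) = 278.9° ≈ 279°.

279°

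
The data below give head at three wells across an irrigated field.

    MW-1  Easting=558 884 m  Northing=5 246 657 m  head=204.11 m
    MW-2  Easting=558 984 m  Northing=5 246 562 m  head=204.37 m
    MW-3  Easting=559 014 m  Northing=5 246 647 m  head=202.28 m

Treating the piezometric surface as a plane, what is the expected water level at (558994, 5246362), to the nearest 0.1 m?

208.0 m

Differences from MW-1: to MW-2 (Δx, Δy, Δh) = (100, -95, +0.26); to MW-3 = (130, -10, -1.83).
Determinant of the coordinate differences = 100·(-10) − 130·(-95) = 11350.
∂h/∂x = [(+0.26)·(-10) − (-1.83)·(-95)] / 11350 = -0.01555
∂h/∂y = [100·(-1.83) − 130·(+0.26)] / 11350 = -0.01910
h(558994, 5246362) = 204.11 + (-0.01555)·(110) + (-0.01910)·(-295) = 204.11 -1.710 +5.635 = 208.035 m.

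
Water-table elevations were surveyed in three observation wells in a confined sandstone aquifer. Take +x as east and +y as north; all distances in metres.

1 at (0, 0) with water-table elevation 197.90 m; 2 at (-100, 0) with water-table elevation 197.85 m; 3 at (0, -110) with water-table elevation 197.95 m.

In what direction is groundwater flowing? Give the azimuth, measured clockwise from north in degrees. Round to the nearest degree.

∂h/∂x = (197.85 − 197.90) / (-100 − 0) = +0.0005000
∂h/∂y = (197.95 − 197.90) / (-110 − 0) = -0.0004545
Flow direction (−∇h) has components (-0.0005000 E, +0.0004545 N).
Azimuth = atan2(E, N) = atan2(-0.0005000, +0.0004545) = 312.3° ≈ 312°.

312°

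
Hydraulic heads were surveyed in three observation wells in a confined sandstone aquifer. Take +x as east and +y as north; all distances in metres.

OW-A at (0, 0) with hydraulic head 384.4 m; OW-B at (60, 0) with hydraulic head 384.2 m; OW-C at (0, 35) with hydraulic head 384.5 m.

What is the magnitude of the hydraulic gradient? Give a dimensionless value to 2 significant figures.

∂h/∂x = (384.2 − 384.4) / (60 − 0) = -0.003333
∂h/∂y = (384.5 − 384.4) / (35 − 0) = +0.002857
|∇h| = √(-0.003333² + 0.002857²) = 0.00439

0.0044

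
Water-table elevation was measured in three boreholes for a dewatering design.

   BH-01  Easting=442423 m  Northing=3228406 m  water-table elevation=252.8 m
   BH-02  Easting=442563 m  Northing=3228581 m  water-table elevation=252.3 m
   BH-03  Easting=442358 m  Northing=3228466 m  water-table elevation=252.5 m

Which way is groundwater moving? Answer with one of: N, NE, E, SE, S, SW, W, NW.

N

Differences from BH-01: to BH-02 (Δx, Δy, Δh) = (140, 175, -0.5); to BH-03 = (-65, 60, -0.3).
Solve a·Δx + b·Δy = Δh: det = 140·60 − (-65)·175 = 19775.
∂h/∂x = [(-0.5)·60 − (-0.3)·175] / 19775 = +0.001138
∂h/∂y = [140·(-0.3) − (-65)·(-0.5)] / 19775 = -0.003767
Flow = −∇h = (-0.001138 east, +0.003767 north), which points north.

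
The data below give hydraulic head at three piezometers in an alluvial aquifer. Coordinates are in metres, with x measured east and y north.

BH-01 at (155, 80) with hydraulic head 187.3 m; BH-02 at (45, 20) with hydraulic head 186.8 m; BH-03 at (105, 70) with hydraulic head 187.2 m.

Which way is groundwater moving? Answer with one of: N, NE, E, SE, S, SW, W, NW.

S

Taking BH-01 as reference: BH-02−BH-01 = (-110, -60, -0.5); BH-03−BH-01 = (-50, -10, -0.1).
Solve a·Δx + b·Δy = Δh: det = (-110)·(-10) − (-50)·(-60) = -1900.
∂h/∂x = [(-0.5)·(-10) − (-0.1)·(-60)] / -1900 = +0.0005263
∂h/∂y = [(-110)·(-0.1) − (-50)·(-0.5)] / -1900 = +0.007368
Flow = −∇h = (-0.0005263 east, -0.007368 north), which points south.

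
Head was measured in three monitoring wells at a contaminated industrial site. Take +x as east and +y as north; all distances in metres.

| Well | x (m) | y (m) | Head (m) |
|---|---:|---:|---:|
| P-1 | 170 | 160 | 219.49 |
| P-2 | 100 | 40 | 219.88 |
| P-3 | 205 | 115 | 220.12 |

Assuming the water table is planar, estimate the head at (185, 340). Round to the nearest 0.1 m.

218.2 m

Three-point gradient (reference P-1): Δ to P-2 = (-70, -120, +0.39), Δ to P-3 = (35, -45, +0.63).
∂h/∂x = +0.007898, ∂h/∂y = -0.007857 (det = 7350).
h(185, 340) = 219.49 + (+0.007898)·(15) + (-0.007857)·(180) = 219.49 +0.118 -1.414 = 218.194 m.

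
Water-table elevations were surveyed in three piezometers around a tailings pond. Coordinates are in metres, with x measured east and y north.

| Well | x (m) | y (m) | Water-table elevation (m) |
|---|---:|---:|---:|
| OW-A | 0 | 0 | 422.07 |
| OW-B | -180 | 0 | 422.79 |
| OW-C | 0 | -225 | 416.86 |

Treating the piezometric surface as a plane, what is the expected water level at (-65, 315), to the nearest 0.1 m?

429.6 m

∂h/∂x = (422.79 − 422.07) / (-180 − 0) = -0.004000
∂h/∂y = (416.86 − 422.07) / (-225 − 0) = +0.02316
h(-65, 315) = 422.07 + (-0.004000)·(-65) + (+0.02316)·(315) = 422.07 +0.260 +7.294 = 429.624 m.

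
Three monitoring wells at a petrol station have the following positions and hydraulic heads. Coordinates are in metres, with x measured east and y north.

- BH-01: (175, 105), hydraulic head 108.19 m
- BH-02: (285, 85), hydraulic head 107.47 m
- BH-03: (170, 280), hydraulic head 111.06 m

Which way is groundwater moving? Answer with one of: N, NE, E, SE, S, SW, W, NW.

Differences from BH-01: to BH-02 (Δx, Δy, Δh) = (110, -20, -0.72); to BH-03 = (-5, 175, +2.87).
Determinant of the coordinate differences = 110·175 − (-5)·(-20) = 19150.
∂h/∂x = [(-0.72)·175 − (+2.87)·(-20)] / 19150 = -0.003582
∂h/∂y = [110·(+2.87) − (-5)·(-0.72)] / 19150 = +0.01630
Flow = −∇h = (+0.003582 east, -0.01630 north), which points south.

S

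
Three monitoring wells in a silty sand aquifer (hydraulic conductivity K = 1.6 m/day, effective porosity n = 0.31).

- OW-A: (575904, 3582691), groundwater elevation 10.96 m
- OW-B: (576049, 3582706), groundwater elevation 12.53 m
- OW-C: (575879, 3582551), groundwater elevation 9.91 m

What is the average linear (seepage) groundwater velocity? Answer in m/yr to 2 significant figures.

22 m/yr

Taking OW-A as reference: OW-B−OW-A = (145, 15, +1.57); OW-C−OW-A = (-25, -140, -1.05).
Solve a·Δx + b·Δy = Δh: det = 145·(-140) − (-25)·15 = -19925.
∂h/∂x = [(+1.57)·(-140) − (-1.05)·15] / -19925 = +0.01024
∂h/∂y = [145·(-1.05) − (-25)·(+1.57)] / -19925 = +0.005671
|∇h| = √(0.01024² + 0.005671²) = 0.01171
Seepage velocity v = K·i/n = 1.6 × 0.01171 / 0.31 = 0.06044 m/day = 22.08 m/yr.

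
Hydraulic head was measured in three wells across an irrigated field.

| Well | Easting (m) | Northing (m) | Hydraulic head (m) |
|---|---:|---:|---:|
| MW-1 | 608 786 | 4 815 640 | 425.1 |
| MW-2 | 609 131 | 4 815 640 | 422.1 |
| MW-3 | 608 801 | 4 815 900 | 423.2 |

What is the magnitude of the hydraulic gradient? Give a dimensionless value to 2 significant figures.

0.011

Differences from MW-1: to MW-2 (Δx, Δy, Δh) = (345, 0, -3.0); to MW-3 = (15, 260, -1.9).
Determinant of the coordinate differences = 345·260 − 15·0 = 89700.
∂h/∂x = [(-3.0)·260 − (-1.9)·0] / 89700 = -0.008696
∂h/∂y = [345·(-1.9) − 15·(-3.0)] / 89700 = -0.006806
|∇h| = √(-0.008696² + -0.006806²) = 0.01104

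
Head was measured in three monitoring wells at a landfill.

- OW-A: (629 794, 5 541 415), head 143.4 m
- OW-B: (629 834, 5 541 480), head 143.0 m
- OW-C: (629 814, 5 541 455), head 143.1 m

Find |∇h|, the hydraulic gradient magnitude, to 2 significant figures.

0.018

Taking OW-A as reference: OW-B−OW-A = (40, 65, -0.4); OW-C−OW-A = (20, 40, -0.3).
Determinant of the coordinate differences = 40·40 − 20·65 = 300.
∂h/∂x = [(-0.4)·40 − (-0.3)·65] / 300 = +0.01167
∂h/∂y = [40·(-0.3) − 20·(-0.4)] / 300 = -0.01333
|∇h| = √(0.01167² + -0.01333²) = 0.01772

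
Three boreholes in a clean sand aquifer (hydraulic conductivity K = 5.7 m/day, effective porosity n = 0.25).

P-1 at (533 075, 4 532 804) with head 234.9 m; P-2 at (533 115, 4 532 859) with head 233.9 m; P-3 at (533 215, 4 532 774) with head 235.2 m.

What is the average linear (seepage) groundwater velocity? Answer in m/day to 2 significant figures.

With h = a·x + b·y + c and P-1 as origin, the differences give:
  40·a + 55·b = -1.0
  140·a + (-30)·b = +0.3
Eliminate b (×(-30) and ×55, subtract): -8900·a = 13.50 → a = ∂h/∂x = -0.001517
Back-substitute: b = ∂h/∂y = -0.01708.
|∇h| = √(-0.001517² + -0.01708²) = 0.01715
Seepage velocity v = K·i/n = 5.7 × 0.01715 / 0.25 = 0.391 m/day.

0.39 m/day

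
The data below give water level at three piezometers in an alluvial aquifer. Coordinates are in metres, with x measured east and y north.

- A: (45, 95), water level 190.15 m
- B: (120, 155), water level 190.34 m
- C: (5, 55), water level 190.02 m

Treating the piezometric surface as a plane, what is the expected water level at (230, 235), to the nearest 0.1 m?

With h = a·x + b·y + c and A as origin, the differences give:
  75·a + 60·b = +0.19
  (-40)·a + (-40)·b = -0.13
Eliminate b (×(-40) and ×60, subtract): -600·a = 0.200 → a = ∂h/∂x = -0.0003333
Back-substitute: b = ∂h/∂y = +0.003583.
h(230, 235) = 190.15 + (-0.0003333)·(185) + (+0.003583)·(140) = 190.15 -0.062 +0.502 = 190.590 m.

190.6 m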